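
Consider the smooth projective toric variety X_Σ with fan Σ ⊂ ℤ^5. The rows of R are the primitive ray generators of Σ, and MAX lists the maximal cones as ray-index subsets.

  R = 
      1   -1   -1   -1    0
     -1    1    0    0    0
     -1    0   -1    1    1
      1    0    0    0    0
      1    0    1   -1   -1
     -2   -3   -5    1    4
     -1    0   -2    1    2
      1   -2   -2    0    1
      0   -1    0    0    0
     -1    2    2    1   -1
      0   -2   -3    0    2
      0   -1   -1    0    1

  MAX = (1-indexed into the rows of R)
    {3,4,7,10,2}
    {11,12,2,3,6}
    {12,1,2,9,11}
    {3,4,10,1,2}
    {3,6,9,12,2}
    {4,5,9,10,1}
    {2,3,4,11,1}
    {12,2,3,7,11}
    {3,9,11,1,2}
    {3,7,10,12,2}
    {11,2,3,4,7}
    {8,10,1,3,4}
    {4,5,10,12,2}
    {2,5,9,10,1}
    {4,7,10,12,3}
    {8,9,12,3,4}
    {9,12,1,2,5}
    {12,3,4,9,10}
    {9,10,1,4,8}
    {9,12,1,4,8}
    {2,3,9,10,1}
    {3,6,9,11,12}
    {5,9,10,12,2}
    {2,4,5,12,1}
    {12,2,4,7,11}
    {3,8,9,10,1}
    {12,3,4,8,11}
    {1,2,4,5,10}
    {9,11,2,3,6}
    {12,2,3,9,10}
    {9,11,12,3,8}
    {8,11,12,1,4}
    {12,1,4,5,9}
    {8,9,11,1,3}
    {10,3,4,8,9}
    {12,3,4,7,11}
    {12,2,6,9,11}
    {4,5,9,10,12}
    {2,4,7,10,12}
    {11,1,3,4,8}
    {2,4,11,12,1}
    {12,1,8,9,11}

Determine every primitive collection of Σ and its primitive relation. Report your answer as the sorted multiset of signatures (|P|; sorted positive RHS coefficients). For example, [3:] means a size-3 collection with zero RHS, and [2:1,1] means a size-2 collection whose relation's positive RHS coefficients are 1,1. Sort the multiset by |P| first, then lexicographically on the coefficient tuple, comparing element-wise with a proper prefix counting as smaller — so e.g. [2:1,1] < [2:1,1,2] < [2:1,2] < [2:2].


Σ has 23 primitive collections:

  • {3,5}:  v_{3} + v_{5} = 0 ; sig = [2:]
  • {10,11}:  v_{10} + v_{11} = v_{3} ; sig = [2:1]
  • {2,8}:  v_{2} + v_{8} = v_{1} + v_{3} ; sig = [2:1,1]
  • {5,11}:  v_{5} + v_{11} = v_{1} + v_{12} ; sig = [2:1,1]
  • {7,9}:  v_{7} + v_{9} = v_{3} + v_{12} ; sig = [2:1,1]
  • {1,7}:  v_{1} + v_{7} = v_{2} + v_{4} + v_{11} ; sig = [2:1,1,1]
  • {4,6}:  v_{4} + v_{6} = v_{3} + v_{11} + v_{12} ; sig = [2:1,1,1]
  • {5,7}:  v_{5} + v_{7} = v_{2} + v_{4} + v_{12} ; sig = [2:1,1,1]
  • {5,8}:  v_{5} + v_{8} = v_{1} + v_{4} + v_{9} ; sig = [2:1,1,1]
  • {7,8}:  v_{7} + v_{8} = v_{3} + v_{4} + v_{11} ; sig = [2:1,1,1]
  • {5,6}:  v_{5} + v_{6} = v_{2} + v_{9} + v_{11} + v_{12} ; sig = [2:1,1,1,1]
  • {6,10}:  v_{6} + v_{10} = v_{2} + 2·v_{3} + v_{9} + v_{12} ; sig = [2:1,1,1,2]
  • {1,6}:  v_{1} + v_{6} = v_{2} + v_{9} + 2·v_{11} ; sig = [2:1,1,2]
  • {6,8}:  v_{6} + v_{8} = v_{3} + v_{9} + 2·v_{11} ; sig = [2:1,1,2]
  • {6,7}:  v_{6} + v_{7} = v_{2} + 2·v_{3} + v_{11} + 2·v_{12} ; sig = [2:1,1,2,2]
  • {1,10,12}:  v_{1} + v_{10} + v_{12} = 0 ; sig = [3:]
  • {2,4,9}:  v_{2} + v_{4} + v_{9} = 0 ; sig = [3:]
  • {1,3,12}:  v_{1} + v_{3} + v_{12} = v_{11} ; sig = [3:1]
  • {4,9,11}:  v_{4} + v_{9} + v_{11} = v_{8} + v_{12} ; sig = [3:1,1]
  • {8,10,12}:  v_{8} + v_{10} + v_{12} = v_{3} + v_{4} + v_{9} ; sig = [3:1,1,1]
  • {1,3,4,9}:  v_{1} + v_{3} + v_{4} + v_{9} = v_{8} ; sig = [4:1]
  • {2,3,4,12}:  v_{2} + v_{3} + v_{4} + v_{12} = v_{7} ; sig = [4:1]
  • {2,3,9,11,12}:  v_{2} + v_{3} + v_{9} + v_{11} + v_{12} = v_{6} ; sig = [5:1]

Hence PRS(X_Σ) =
    [2:]
    [2:1]
    [2:1,1]
    [2:1,1]
    [2:1,1]
    [2:1,1,1]
    [2:1,1,1]
    [2:1,1,1]
    [2:1,1,1]
    [2:1,1,1]
    [2:1,1,1,1]
    [2:1,1,1,2]
    [2:1,1,2]
    [2:1,1,2]
    [2:1,1,2,2]
    [3:]
    [3:]
    [3:1]
    [3:1,1]
    [3:1,1,1]
    [4:1]
    [4:1]
    [5:1]


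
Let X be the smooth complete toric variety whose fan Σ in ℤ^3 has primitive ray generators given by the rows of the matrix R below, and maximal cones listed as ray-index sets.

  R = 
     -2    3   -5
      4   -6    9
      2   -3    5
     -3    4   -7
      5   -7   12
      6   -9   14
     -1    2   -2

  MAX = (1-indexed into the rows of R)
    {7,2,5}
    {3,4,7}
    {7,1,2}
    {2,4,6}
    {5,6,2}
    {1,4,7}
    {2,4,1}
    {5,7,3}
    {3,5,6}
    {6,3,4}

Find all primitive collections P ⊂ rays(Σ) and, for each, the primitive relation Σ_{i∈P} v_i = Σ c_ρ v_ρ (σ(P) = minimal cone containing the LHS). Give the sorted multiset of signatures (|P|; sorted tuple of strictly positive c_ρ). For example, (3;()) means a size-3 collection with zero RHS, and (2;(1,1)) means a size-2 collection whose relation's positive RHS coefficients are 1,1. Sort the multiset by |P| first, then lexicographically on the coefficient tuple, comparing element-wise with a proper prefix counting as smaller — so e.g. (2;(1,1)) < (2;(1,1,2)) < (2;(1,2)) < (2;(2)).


7 collections generate NE(X_Σ); each relation:

  P={1,3}:  v_{1} + v_{3} = 0  →  sig = (2;())
  P={1,6}:  v_{1} + v_{6} = v_{2}  →  sig = (2;(1))
  P={2,3}:  v_{2} + v_{3} = v_{6}  →  sig = (2;(1))
  P={4,5}:  v_{4} + v_{5} = v_{3}  →  sig = (2;(1))
  P={6,7}:  v_{6} + v_{7} = v_{5}  →  sig = (2;(1))
  P={1,5}:  v_{1} + v_{5} = v_{2} + v_{7}  →  sig = (2;(1,1))
  P={2,4,7}:  v_{2} + v_{4} + v_{7} = 0  →  sig = (3;())

so the primitive-relation signature multiset is
    (2;())
    (2;(1))
    (2;(1))
    (2;(1))
    (2;(1))
    (2;(1,1))
    (3;())


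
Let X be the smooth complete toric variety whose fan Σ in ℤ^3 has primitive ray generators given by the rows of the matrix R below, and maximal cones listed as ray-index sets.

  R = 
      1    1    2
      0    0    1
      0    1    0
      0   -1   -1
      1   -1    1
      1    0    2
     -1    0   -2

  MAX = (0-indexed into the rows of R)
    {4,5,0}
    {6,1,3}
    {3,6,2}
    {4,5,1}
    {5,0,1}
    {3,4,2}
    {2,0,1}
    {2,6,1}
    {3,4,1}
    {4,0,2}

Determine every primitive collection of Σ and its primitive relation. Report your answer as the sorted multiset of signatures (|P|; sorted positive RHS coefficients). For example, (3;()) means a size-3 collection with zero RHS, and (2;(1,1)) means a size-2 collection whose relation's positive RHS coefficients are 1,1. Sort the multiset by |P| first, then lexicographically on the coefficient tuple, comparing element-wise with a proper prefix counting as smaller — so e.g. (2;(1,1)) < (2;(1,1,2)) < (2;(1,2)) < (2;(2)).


Σ has 9 primitive collections:

  P={5,6}:  v_{5} + v_{6} = 0  →  sig = (2;())
  P={0,6}:  v_{0} + v_{6} = v_{2}  →  sig = (2;(1))
  P={2,5}:  v_{2} + v_{5} = v_{0}  →  sig = (2;(1))
  P={3,5}:  v_{3} + v_{5} = v_{4}  →  sig = (2;(1))
  P={4,6}:  v_{4} + v_{6} = v_{3}  →  sig = (2;(1))
  P={0,3}:  v_{0} + v_{3} = v_{2} + v_{4}  →  sig = (2;(1,1))
  P={1,2,3}:  v_{1} + v_{2} + v_{3} = 0  →  sig = (3;())
  P={1,2,4}:  v_{1} + v_{2} + v_{4} = v_{5}  →  sig = (3;(1))
  P={0,1,4}:  v_{0} + v_{1} + v_{4} = 2·v_{5}  →  sig = (3;(2))

Signatures (|P|; sorted positive RHS coefficients), sorted:
    |P|=2: 6 collections, coeffs (), (1), (1), (1), (1), (1,1)
    |P|=3: 3 collections, coeffs (), (1), (2)


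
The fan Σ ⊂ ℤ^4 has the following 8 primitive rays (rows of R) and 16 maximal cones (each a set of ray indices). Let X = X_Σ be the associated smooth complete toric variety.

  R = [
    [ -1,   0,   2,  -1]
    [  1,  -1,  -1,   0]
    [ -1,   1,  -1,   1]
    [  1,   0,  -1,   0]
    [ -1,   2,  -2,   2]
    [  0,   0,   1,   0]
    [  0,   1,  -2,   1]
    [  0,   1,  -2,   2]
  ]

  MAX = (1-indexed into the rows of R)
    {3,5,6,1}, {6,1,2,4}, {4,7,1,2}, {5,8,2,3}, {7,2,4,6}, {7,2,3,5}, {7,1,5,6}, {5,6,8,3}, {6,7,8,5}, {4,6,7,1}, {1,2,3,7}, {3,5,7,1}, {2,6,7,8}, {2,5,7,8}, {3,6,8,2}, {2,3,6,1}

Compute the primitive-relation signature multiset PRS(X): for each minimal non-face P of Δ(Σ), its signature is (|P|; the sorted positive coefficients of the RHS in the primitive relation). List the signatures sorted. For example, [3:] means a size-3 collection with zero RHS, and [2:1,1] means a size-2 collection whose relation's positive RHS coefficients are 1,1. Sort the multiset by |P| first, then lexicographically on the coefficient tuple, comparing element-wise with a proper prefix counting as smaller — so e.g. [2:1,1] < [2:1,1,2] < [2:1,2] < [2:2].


|primitive collections| = 9. Relations:

  P={3,4}:  v_{3} + v_{4} = v_{7} — sig = [2:1]
  P={1,8}:  v_{1} + v_{8} = v_{3} + v_{6} — sig = [2:1,1]
  P={4,5}:  v_{4} + v_{5} = v_{6} + 2·v_{7} — sig = [2:1,2]
  P={4,8}:  v_{4} + v_{8} = v_{2} + 2·v_{6} + 2·v_{7} — sig = [2:1,2,2]
  P={1,2,5}:  v_{1} + v_{2} + v_{5} = v_{3} — sig = [3:1]
  P={2,5,6}:  v_{2} + v_{5} + v_{6} = v_{8} — sig = [3:1]
  P={3,6,7}:  v_{3} + v_{6} + v_{7} = v_{5} — sig = [3:1]
  P={3,7,8}:  v_{3} + v_{7} + v_{8} = v_{2} + 2·v_{5} — sig = [3:1,2]
  P={1,2,6,7}:  v_{1} + v_{2} + v_{6} + v_{7} = 0 — sig = [4:]

Signatures (|P|; sorted positive RHS coefficients), sorted:
    [2:1]
    [2:1,1]
    [2:1,2]
    [2:1,2,2]
    [3:1]
    [3:1]
    [3:1]
    [3:1,2]
    [4:]


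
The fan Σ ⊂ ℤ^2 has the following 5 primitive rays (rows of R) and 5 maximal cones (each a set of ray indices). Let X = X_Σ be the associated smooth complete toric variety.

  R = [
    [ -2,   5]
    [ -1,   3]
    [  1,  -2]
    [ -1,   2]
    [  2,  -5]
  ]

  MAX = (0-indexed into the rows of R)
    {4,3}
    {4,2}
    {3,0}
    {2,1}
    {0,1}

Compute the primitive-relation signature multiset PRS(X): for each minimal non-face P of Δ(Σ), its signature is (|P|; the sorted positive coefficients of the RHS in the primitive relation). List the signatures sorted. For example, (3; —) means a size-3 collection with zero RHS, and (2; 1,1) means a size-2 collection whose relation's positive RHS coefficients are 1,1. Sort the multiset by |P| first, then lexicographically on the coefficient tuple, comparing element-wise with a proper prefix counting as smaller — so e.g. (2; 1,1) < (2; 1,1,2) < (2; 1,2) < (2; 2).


Σ has 5 primitive collections:

  • {0,4}:  v_{0} + v_{4} = 0 — sig = (2; —)
  • {2,3}:  v_{2} + v_{3} = 0 — sig = (2; —)
  • {0,2}:  v_{0} + v_{2} = v_{1} — sig = (2; 1)
  • {1,3}:  v_{1} + v_{3} = v_{0} — sig = (2; 1)
  • {1,4}:  v_{1} + v_{4} = v_{2} — sig = (2; 1)

Sorted signature multiset PRS(X):
[(2; —), (2; —), (2; 1), (2; 1), (2; 1)]


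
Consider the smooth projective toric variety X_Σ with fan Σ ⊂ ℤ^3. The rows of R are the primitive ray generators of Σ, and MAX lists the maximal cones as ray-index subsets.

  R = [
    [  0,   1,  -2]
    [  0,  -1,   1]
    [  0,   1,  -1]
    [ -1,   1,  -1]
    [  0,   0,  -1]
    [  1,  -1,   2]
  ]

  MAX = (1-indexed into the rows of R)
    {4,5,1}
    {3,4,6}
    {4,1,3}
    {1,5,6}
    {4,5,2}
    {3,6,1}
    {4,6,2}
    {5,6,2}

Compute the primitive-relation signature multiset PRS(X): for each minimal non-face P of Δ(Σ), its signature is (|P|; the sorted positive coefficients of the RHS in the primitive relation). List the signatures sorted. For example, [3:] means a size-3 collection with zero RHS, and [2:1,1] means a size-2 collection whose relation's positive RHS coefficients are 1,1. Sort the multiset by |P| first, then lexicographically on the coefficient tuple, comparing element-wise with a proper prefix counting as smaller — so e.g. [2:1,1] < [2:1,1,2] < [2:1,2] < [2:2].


5 collections generate NE(X_Σ); each relation:

  P = {2,3}:  v_{2} + v_{3} = 0 — sig = [2:]
  P = {1,2}:  v_{1} + v_{2} = v_{5} — sig = [2:1]
  P = {3,5}:  v_{3} + v_{5} = v_{1} — sig = [2:1]
  P = {4,5,6}:  v_{4} + v_{5} + v_{6} = 0 — sig = [3:]
  P = {1,4,6}:  v_{1} + v_{4} + v_{6} = v_{3} — sig = [3:1]

Signatures (|P|; sorted positive RHS coefficients), sorted:
    [2:]
    [2:1]
    [2:1]
    [3:]
    [3:1]


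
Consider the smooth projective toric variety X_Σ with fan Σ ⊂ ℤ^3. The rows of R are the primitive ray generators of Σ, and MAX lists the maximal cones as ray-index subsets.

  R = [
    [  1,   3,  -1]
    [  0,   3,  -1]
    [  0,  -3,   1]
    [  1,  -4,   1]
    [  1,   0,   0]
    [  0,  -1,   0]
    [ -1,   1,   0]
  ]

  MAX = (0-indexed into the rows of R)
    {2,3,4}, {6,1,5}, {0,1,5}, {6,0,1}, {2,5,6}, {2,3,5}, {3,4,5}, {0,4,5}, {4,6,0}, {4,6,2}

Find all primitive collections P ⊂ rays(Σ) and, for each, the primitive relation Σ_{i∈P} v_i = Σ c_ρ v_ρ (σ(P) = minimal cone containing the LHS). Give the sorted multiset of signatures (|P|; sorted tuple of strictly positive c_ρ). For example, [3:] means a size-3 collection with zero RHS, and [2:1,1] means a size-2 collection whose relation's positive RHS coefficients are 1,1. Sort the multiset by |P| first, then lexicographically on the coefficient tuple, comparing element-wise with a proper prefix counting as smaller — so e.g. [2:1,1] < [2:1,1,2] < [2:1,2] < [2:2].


9 collections generate NE(X_Σ); each relation:

  P={1,2}:  v_{1} + v_{2} = 0  ⇒ sig = [2:]
  P={0,2}:  v_{0} + v_{2} = v_{4}  ⇒ sig = [2:1]
  P={1,4}:  v_{1} + v_{4} = v_{0}  ⇒ sig = [2:1]
  P={3,6}:  v_{3} + v_{6} = v_{2}  ⇒ sig = [2:1]
  P={1,3}:  v_{1} + v_{3} = v_{4} + v_{5}  ⇒ sig = [2:1,1]
  P={0,3}:  v_{0} + v_{3} = 2·v_{4} + v_{5}  ⇒ sig = [2:1,2]
  P={4,5,6}:  v_{4} + v_{5} + v_{6} = 0  ⇒ sig = [3:]
  P={0,5,6}:  v_{0} + v_{5} + v_{6} = v_{1}  ⇒ sig = [3:1]
  P={2,4,5}:  v_{2} + v_{4} + v_{5} = v_{3}  ⇒ sig = [3:1]

so the primitive-relation signature multiset is
    [2:]
    [2:1]
    [2:1]
    [2:1]
    [2:1,1]
    [2:1,2]
    [3:]
    [3:1]
    [3:1]


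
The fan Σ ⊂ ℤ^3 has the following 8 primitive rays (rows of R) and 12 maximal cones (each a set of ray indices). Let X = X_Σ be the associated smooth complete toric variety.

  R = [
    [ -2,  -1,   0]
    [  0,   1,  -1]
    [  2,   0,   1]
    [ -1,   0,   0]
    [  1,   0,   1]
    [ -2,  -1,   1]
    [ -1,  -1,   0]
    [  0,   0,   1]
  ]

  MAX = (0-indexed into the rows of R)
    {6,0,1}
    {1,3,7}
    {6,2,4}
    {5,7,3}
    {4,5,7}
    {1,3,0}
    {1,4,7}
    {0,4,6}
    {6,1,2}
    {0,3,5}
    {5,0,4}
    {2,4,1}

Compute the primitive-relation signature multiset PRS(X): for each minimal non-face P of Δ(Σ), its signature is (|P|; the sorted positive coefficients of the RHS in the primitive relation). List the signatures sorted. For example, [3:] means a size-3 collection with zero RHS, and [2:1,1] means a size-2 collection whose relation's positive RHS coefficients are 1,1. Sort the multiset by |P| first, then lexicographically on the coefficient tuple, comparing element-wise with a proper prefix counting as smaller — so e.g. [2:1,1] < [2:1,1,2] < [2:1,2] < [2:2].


12 collections generate NE(X_Σ); each relation:

  {0,7}:  v_{0} + v_{7} = v_{5}  ⇒ sig = [2:1]
  {2,3}:  v_{2} + v_{3} = v_{4}  ⇒ sig = [2:1]
  {3,4}:  v_{3} + v_{4} = v_{7}  ⇒ sig = [2:1]
  {3,6}:  v_{3} + v_{6} = v_{0}  ⇒ sig = [2:1]
  {0,2}:  v_{0} + v_{2} = v_{4} + v_{6}  ⇒ sig = [2:1,1]
  {6,7}:  v_{6} + v_{7} = v_{0} + v_{4}  ⇒ sig = [2:1,1]
  {2,5}:  v_{2} + v_{5} = v_{0} + 2·v_{4}  ⇒ sig = [2:1,2]
  {5,6}:  v_{5} + v_{6} = 2·v_{0} + v_{4}  ⇒ sig = [2:1,2]
  {1,5}:  v_{1} + v_{5} = 2·v_{3}  ⇒ sig = [2:2]
  {2,7}:  v_{2} + v_{7} = 2·v_{4}  ⇒ sig = [2:2]
  {1,4,6}:  v_{1} + v_{4} + v_{6} = 0  ⇒ sig = [3:]
  {0,1,4}:  v_{0} + v_{1} + v_{4} = v_{3}  ⇒ sig = [3:1]

so the primitive-relation signature multiset is
    |P|=2: 10 collections, coeffs (1), (1), (1), (1), (1,1), (1,1), (1,2), (1,2), (2), (2)
    |P|=3: 2 collections, coeffs (), (1)


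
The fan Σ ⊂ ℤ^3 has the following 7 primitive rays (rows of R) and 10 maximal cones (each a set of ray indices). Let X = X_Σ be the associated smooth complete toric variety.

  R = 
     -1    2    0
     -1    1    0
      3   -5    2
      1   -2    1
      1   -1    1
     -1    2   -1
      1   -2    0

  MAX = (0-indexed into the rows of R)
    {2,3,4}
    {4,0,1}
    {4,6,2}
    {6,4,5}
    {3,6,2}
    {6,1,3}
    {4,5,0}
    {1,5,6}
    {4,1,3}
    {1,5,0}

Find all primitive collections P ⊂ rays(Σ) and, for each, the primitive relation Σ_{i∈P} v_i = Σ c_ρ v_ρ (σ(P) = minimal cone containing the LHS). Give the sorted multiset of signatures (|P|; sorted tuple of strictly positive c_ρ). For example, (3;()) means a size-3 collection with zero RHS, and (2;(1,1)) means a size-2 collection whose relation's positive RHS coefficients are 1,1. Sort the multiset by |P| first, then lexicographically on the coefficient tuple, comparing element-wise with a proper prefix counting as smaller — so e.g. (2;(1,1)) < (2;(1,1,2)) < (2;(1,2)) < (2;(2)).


|primitive collections| = 9. Relations:

  {0,6}:  v_{0} + v_{6} = 0 — sig = (2;())
  {3,5}:  v_{3} + v_{5} = 0 — sig = (2;())
  {0,2}:  v_{0} + v_{2} = v_{3} + v_{4} — sig = (2;(1,1))
  {0,3}:  v_{0} + v_{3} = v_{1} + v_{4} — sig = (2;(1,1))
  {2,5}:  v_{2} + v_{5} = v_{4} + v_{6} — sig = (2;(1,1))
  {1,2}:  v_{1} + v_{2} = 2·v_{3} — sig = (2;(2))
  {1,4,5}:  v_{1} + v_{4} + v_{5} = v_{0} — sig = (3;(1))
  {1,4,6}:  v_{1} + v_{4} + v_{6} = v_{3} — sig = (3;(1))
  {3,4,6}:  v_{3} + v_{4} + v_{6} = v_{2} — sig = (3;(1))

Hence PRS(X_Σ) =
[(2;()), (2;()), (2;(1,1)), (2;(1,1)), (2;(1,1)), (2;(2)), (3;(1)), (3;(1)), (3;(1))]


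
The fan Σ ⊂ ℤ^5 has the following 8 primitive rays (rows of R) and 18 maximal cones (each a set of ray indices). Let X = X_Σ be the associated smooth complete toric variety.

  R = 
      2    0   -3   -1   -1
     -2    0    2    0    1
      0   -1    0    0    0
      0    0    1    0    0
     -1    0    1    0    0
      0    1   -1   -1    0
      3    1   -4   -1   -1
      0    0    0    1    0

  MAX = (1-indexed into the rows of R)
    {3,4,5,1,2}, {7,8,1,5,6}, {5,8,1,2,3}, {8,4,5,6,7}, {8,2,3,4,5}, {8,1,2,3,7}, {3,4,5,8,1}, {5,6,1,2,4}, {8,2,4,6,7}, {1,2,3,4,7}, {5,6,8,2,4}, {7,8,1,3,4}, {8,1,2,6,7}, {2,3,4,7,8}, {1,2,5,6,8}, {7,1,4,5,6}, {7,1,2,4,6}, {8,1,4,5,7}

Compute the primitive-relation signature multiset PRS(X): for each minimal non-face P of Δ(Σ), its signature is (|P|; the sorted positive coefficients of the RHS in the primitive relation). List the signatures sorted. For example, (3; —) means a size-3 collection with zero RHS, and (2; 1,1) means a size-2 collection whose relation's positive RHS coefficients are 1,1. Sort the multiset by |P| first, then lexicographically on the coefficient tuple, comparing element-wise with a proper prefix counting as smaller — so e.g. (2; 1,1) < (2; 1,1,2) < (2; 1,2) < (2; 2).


Minimal non-faces — 5 found among 8 rays, 18 max cones:

  {3,6}:  v_{3} + v_{6} = v_{1} + v_{2}  →  sig = (2; 1,1)
  {2,5,7}:  v_{2} + v_{5} + v_{7} = v_{6}  →  sig = (3; 1)
  {3,5,7}:  v_{3} + v_{5} + v_{7} = v_{1}  →  sig = (3; 1)
  {1,2,4,8}:  v_{1} + v_{2} + v_{4} + v_{8} = 0  →  sig = (4; —)
  {1,4,6,8}:  v_{1} + v_{4} + v_{6} + v_{8} = v_{5} + v_{7}  →  sig = (4; 1,1)

Signatures (|P|; sorted positive RHS coefficients), sorted:
[(2; 1,1), (3; 1), (3; 1), (4; —), (4; 1,1)]


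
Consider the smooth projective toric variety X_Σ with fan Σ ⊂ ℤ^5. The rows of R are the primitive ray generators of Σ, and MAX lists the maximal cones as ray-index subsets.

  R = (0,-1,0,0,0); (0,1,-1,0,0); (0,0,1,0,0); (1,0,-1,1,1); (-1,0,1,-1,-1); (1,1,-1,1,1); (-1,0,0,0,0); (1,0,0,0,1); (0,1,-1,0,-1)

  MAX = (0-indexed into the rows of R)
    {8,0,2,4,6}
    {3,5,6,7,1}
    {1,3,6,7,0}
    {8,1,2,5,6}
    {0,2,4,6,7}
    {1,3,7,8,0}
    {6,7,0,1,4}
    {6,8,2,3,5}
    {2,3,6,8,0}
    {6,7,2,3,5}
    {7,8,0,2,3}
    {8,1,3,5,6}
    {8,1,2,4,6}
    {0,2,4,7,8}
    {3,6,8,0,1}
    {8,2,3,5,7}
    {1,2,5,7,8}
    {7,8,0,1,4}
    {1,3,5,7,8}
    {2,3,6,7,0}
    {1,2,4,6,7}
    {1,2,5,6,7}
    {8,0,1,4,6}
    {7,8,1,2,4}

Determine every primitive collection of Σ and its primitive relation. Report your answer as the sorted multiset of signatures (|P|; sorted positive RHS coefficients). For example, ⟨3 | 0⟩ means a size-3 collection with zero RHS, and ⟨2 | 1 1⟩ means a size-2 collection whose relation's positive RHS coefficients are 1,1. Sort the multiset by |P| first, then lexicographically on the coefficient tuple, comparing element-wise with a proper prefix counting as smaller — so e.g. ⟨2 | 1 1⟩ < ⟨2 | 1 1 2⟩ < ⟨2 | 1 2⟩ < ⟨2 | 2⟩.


6 collections generate NE(X_Σ); each relation:

  P={3,4}:  v_{3} + v_{4} = 0  ⟹  sig = ⟨2 | 0⟩
  P={0,5}:  v_{0} + v_{5} = v_{3}  ⟹  sig = ⟨2 | 1⟩
  P={4,5}:  v_{4} + v_{5} = v_{1} + v_{2}  ⟹  sig = ⟨2 | 1 1⟩
  P={0,1,2}:  v_{0} + v_{1} + v_{2} = 0  ⟹  sig = ⟨3 | 0⟩
  P={1,2,3}:  v_{1} + v_{2} + v_{3} = v_{5}  ⟹  sig = ⟨3 | 1⟩
  P={6,7,8}:  v_{6} + v_{7} + v_{8} = v_{1}  ⟹  sig = ⟨3 | 1⟩

Signatures (|P|; sorted positive RHS coefficients), sorted:
[⟨2 | 0⟩, ⟨2 | 1⟩, ⟨2 | 1 1⟩, ⟨3 | 0⟩, ⟨3 | 1⟩, ⟨3 | 1⟩]


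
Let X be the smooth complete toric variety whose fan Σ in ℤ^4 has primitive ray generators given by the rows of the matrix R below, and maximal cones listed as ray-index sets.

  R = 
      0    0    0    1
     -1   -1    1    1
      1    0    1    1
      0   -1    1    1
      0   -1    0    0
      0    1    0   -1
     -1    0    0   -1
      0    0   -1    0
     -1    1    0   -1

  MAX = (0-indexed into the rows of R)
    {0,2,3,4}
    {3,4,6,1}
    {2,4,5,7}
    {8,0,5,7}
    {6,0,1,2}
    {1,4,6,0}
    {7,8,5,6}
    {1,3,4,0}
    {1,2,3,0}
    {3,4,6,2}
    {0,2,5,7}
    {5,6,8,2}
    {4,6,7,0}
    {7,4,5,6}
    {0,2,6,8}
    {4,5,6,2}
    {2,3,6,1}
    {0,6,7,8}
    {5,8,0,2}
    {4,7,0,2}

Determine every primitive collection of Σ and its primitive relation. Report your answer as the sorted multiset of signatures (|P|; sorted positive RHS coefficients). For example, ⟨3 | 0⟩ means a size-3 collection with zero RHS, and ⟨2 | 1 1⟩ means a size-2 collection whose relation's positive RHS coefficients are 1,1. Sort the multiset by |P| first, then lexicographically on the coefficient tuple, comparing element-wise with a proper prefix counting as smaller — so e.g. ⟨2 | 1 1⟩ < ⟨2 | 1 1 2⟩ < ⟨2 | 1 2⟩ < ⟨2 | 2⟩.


14 minimal non-faces of Δ(Σ) (on 9 rays):

  • {4,8}:  v_{4} + v_{8} = v_{6}  ⟹  sig = ⟨2 | 1⟩
  • {3,5}:  v_{3} + v_{5} = v_{2} + v_{6}  ⟹  sig = ⟨2 | 1 1⟩
  • {3,7}:  v_{3} + v_{7} = v_{0} + v_{4}  ⟹  sig = ⟨2 | 1 1⟩
  • {1,5}:  v_{1} + v_{5} = v_{0} + v_{2} + 2·v_{6}  ⟹  sig = ⟨2 | 1 1 2⟩
  • {1,7}:  v_{1} + v_{7} = 2·v_{0} + v_{4} + v_{6}  ⟹  sig = ⟨2 | 1 1 2⟩
  • {3,8}:  v_{3} + v_{8} = v_{0} + v_{2} + 2·v_{6}  ⟹  sig = ⟨2 | 1 1 2⟩
  • {1,8}:  v_{1} + v_{8} = 2·v_{0} + v_{2} + 3·v_{6}  ⟹  sig = ⟨2 | 1 2 3⟩
  • {0,4,5}:  v_{0} + v_{4} + v_{5} = 0  ⟹  sig = ⟨3 | 0⟩
  • {2,6,7}:  v_{2} + v_{6} + v_{7} = 0  ⟹  sig = ⟨3 | 0⟩
  • {0,3,6}:  v_{0} + v_{3} + v_{6} = v_{1}  ⟹  sig = ⟨3 | 1⟩
  • {0,5,6}:  v_{0} + v_{5} + v_{6} = v_{8}  ⟹  sig = ⟨3 | 1⟩
  • {2,7,8}:  v_{2} + v_{7} + v_{8} = v_{0} + v_{5}  ⟹  sig = ⟨3 | 1 1⟩
  • {1,2,4}:  v_{1} + v_{2} + v_{4} = 2·v_{3}  ⟹  sig = ⟨3 | 2⟩
  • {0,2,4,6}:  v_{0} + v_{2} + v_{4} + v_{6} = v_{3}  ⟹  sig = ⟨4 | 1⟩

Hence PRS(X_Σ) =
{ ⟨2 | 1⟩,  ⟨2 | 1 1⟩ ×2,  ⟨2 | 1 1 2⟩ ×3,  ⟨2 | 1 2 3⟩,  ⟨3 | 0⟩ ×2,  ⟨3 | 1⟩ ×2,  ⟨3 | 1 1⟩,  ⟨3 | 2⟩,  ⟨4 | 1⟩ }


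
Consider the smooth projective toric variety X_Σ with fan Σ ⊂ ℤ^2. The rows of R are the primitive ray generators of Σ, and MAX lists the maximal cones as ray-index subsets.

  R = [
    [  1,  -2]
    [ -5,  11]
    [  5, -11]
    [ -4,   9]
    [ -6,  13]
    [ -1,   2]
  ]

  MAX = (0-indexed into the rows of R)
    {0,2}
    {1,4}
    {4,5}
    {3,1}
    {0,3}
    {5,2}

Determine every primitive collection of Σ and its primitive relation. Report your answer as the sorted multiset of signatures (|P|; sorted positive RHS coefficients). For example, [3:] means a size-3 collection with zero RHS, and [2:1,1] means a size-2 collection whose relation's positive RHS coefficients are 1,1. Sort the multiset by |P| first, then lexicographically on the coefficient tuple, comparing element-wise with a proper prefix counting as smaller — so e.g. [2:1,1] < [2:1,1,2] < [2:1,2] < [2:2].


The 9 primitive collections of Σ (r=6, n=2):

  P = {0,5}:  v_{0} + v_{5} = 0  ⇒ sig = [2:]
  P = {1,2}:  v_{1} + v_{2} = 0  ⇒ sig = [2:]
  P = {0,1}:  v_{0} + v_{1} = v_{3}  ⇒ sig = [2:1]
  P = {0,4}:  v_{0} + v_{4} = v_{1}  ⇒ sig = [2:1]
  P = {1,5}:  v_{1} + v_{5} = v_{4}  ⇒ sig = [2:1]
  P = {2,3}:  v_{2} + v_{3} = v_{0}  ⇒ sig = [2:1]
  P = {2,4}:  v_{2} + v_{4} = v_{5}  ⇒ sig = [2:1]
  P = {3,5}:  v_{3} + v_{5} = v_{1}  ⇒ sig = [2:1]
  P = {3,4}:  v_{3} + v_{4} = 2·v_{1}  ⇒ sig = [2:2]

Signatures (|P|; sorted positive RHS coefficients), sorted:
[[2:], [2:], [2:1], [2:1], [2:1], [2:1], [2:1], [2:1], [2:2]]


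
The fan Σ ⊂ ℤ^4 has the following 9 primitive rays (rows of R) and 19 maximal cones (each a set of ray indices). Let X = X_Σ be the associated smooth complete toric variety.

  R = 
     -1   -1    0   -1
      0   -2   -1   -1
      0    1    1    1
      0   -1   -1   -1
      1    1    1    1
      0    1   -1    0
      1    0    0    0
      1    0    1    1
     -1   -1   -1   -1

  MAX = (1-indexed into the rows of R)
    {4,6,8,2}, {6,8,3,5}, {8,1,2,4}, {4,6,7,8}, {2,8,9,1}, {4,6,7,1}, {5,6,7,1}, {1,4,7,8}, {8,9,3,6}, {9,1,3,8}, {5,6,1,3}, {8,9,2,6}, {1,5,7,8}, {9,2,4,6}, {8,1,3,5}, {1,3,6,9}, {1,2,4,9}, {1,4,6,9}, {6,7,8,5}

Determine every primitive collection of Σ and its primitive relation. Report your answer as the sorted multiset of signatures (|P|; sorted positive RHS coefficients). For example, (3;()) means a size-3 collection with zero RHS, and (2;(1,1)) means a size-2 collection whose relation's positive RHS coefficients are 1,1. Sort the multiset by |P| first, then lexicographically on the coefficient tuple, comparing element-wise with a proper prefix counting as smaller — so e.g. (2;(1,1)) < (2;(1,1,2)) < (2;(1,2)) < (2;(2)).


The 11 primitive collections of Σ (r=9, n=4):

  {3,4}:  v_{3} + v_{4} = 0  →  sig = (2;())
  {5,9}:  v_{5} + v_{9} = 0  →  sig = (2;())
  {3,7}:  v_{3} + v_{7} = v_{5}  →  sig = (2;(1))
  {4,5}:  v_{4} + v_{5} = v_{7}  →  sig = (2;(1))
  {7,9}:  v_{7} + v_{9} = v_{4}  →  sig = (2;(1))
  {2,3}:  v_{2} + v_{3} = v_{8} + v_{9}  →  sig = (2;(1,1))
  {2,5}:  v_{2} + v_{5} = v_{4} + v_{8}  →  sig = (2;(1,1))
  {2,7}:  v_{2} + v_{7} = 2·v_{4} + v_{8}  →  sig = (2;(1,2))
  {1,6,8}:  v_{1} + v_{6} + v_{8} = 0  →  sig = (3;())
  {4,8,9}:  v_{4} + v_{8} + v_{9} = v_{2}  →  sig = (3;(1))
  {1,2,6}:  v_{1} + v_{2} + v_{6} = v_{4} + v_{9}  →  sig = (3;(1,1))

Hence PRS(X_Σ) =
    (2;())
    (2;())
    (2;(1))
    (2;(1))
    (2;(1))
    (2;(1,1))
    (2;(1,1))
    (2;(1,2))
    (3;())
    (3;(1))
    (3;(1,1))


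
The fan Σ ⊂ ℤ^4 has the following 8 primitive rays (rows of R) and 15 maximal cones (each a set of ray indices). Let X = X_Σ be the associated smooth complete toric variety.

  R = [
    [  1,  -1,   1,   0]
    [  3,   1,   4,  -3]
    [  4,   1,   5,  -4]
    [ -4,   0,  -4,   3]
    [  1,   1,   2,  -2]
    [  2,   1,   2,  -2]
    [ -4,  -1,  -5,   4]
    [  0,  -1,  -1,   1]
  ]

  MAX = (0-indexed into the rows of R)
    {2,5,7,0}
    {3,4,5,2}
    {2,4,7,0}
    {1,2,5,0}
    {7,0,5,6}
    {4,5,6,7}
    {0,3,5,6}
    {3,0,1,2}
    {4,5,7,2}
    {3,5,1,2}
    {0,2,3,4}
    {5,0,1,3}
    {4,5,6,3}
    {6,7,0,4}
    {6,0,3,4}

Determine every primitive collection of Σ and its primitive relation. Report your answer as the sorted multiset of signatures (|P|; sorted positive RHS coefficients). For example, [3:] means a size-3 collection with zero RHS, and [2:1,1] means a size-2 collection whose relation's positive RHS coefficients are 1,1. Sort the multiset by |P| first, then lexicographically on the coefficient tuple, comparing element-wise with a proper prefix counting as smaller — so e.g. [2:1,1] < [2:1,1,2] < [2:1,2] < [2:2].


The 7 primitive collections of Σ (r=8, n=4):

  {2,6}:  v_{2} + v_{6} = 0 — sig = [2:]
  {3,7}:  v_{3} + v_{7} = v_{6} — sig = [2:1]
  {1,7}:  v_{1} + v_{7} = v_{0} + v_{5} — sig = [2:1,1]
  {1,6}:  v_{1} + v_{6} = v_{0} + v_{3} + v_{5} — sig = [2:1,1,1]
  {1,4}:  v_{1} + v_{4} = 2·v_{2} + v_{3} — sig = [2:1,2]
  {0,4,5}:  v_{0} + v_{4} + v_{5} = v_{2} — sig = [3:1]
  {0,2,3,5}:  v_{0} + v_{2} + v_{3} + v_{5} = v_{1} — sig = [4:1]

Signatures (|P|; sorted positive RHS coefficients), sorted:
    [2:]
    [2:1]
    [2:1,1]
    [2:1,1,1]
    [2:1,2]
    [3:1]
    [4:1]


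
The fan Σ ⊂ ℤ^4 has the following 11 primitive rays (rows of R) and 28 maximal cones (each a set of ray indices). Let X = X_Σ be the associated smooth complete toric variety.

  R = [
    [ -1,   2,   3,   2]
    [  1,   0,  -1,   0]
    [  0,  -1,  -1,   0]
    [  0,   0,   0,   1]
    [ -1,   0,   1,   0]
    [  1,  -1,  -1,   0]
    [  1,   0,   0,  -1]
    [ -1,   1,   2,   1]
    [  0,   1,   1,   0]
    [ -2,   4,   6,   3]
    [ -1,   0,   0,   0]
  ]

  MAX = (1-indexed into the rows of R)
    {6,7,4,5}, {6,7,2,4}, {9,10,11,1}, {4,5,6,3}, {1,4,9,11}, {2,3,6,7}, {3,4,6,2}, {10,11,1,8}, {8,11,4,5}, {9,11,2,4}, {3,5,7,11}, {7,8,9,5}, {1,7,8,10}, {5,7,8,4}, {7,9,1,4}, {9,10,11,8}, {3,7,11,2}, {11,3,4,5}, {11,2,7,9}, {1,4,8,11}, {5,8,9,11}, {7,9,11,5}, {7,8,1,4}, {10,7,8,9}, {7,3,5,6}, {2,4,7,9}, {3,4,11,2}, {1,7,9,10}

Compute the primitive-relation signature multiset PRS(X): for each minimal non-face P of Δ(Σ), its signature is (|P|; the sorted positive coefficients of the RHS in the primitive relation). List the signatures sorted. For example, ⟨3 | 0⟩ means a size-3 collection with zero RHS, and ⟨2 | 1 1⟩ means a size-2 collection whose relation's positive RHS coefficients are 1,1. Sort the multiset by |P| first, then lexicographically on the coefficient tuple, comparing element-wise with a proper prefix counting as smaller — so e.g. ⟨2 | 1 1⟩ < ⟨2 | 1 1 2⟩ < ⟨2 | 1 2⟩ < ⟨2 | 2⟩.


The 24 primitive collections of Σ (r=11, n=4):

  P = {2,5}:  v_{2} + v_{5} = 0  so sig = ⟨2 | 0⟩
  P = {3,9}:  v_{3} + v_{9} = 0  so sig = ⟨2 | 0⟩
  P = {6,11}:  v_{6} + v_{11} = v_{3}  so sig = ⟨2 | 1⟩
  P = {1,3}:  v_{1} + v_{3} = v_{4} + v_{8}  so sig = ⟨2 | 1 1⟩
  P = {2,8}:  v_{2} + v_{8} = v_{4} + v_{9}  so sig = ⟨2 | 1 1⟩
  P = {3,8}:  v_{3} + v_{8} = v_{4} + v_{5}  so sig = ⟨2 | 1 1⟩
  P = {3,10}:  v_{3} + v_{10} = v_{1} + v_{8}  so sig = ⟨2 | 1 1⟩
  P = {6,9}:  v_{6} + v_{9} = v_{4} + v_{7}  so sig = ⟨2 | 1 1⟩
  P = {6,10}:  v_{6} + v_{10} = v_{1} + v_{4} + v_{7} + v_{8}  so sig = ⟨2 | 1 1 1 1⟩
  P = {1,6}:  v_{1} + v_{6} = 2·v_{4} + v_{7} + v_{8}  so sig = ⟨2 | 1 1 2⟩
  P = {2,10}:  v_{2} + v_{10} = v_{1} + v_{4} + 2·v_{9}  so sig = ⟨2 | 1 1 2⟩
  P = {6,8}:  v_{6} + v_{8} = 2·v_{4} + v_{5} + v_{7}  so sig = ⟨2 | 1 1 2⟩
  P = {5,10}:  v_{5} + v_{10} = 3·v_{8} + v_{9}  so sig = ⟨2 | 1 3⟩
  P = {1,5}:  v_{1} + v_{5} = 2·v_{8}  so sig = ⟨2 | 2⟩
  P = {4,10}:  v_{4} + v_{10} = 2·v_{1}  so sig = ⟨2 | 2⟩
  P = {1,2}:  v_{1} + v_{2} = 2·v_{4} + 2·v_{9}  so sig = ⟨2 | 2 2⟩
  P = {4,7,11}:  v_{4} + v_{7} + v_{11} = 0  so sig = ⟨3 | 0⟩
  P = {1,8,9}:  v_{1} + v_{8} + v_{9} = v_{10}  so sig = ⟨3 | 1⟩
  P = {3,4,7}:  v_{3} + v_{4} + v_{7} = v_{6}  so sig = ⟨3 | 1⟩
  P = {4,5,9}:  v_{4} + v_{5} + v_{9} = v_{8}  so sig = ⟨3 | 1⟩
  P = {4,8,9}:  v_{4} + v_{8} + v_{9} = v_{1}  so sig = ⟨3 | 1⟩
  P = {1,7,11}:  v_{1} + v_{7} + v_{11} = v_{8} + v_{9}  so sig = ⟨3 | 1 1⟩
  P = {7,8,11}:  v_{7} + v_{8} + v_{11} = v_{5} + v_{9}  so sig = ⟨3 | 1 1⟩
  P = {7,10,11}:  v_{7} + v_{10} + v_{11} = 2·v_{8} + 2·v_{9}  so sig = ⟨3 | 2 2⟩

Hence PRS(X_Σ) =
[⟨2 | 0⟩, ⟨2 | 0⟩, ⟨2 | 1⟩, ⟨2 | 1 1⟩, ⟨2 | 1 1⟩, ⟨2 | 1 1⟩, ⟨2 | 1 1⟩, ⟨2 | 1 1⟩, ⟨2 | 1 1 1 1⟩, ⟨2 | 1 1 2⟩, ⟨2 | 1 1 2⟩, ⟨2 | 1 1 2⟩, ⟨2 | 1 3⟩, ⟨2 | 2⟩, ⟨2 | 2⟩, ⟨2 | 2 2⟩, ⟨3 | 0⟩, ⟨3 | 1⟩, ⟨3 | 1⟩, ⟨3 | 1⟩, ⟨3 | 1⟩, ⟨3 | 1 1⟩, ⟨3 | 1 1⟩, ⟨3 | 2 2⟩]


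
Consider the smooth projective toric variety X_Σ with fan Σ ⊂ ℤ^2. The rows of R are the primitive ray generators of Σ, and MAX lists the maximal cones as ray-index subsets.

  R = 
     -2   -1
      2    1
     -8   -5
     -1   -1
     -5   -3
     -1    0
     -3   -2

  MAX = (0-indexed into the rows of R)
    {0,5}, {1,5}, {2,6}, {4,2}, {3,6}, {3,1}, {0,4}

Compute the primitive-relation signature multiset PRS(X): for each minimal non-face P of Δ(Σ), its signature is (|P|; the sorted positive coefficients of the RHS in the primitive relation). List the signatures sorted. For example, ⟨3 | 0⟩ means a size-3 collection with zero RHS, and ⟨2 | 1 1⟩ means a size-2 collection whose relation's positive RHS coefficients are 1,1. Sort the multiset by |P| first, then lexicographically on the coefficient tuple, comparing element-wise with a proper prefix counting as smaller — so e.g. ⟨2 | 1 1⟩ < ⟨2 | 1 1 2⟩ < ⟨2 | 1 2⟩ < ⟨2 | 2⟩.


|primitive collections| = 14. Relations:

  • {0,1}:  v_{0} + v_{1} = 0 — sig = ⟨2 | 0⟩
  • {0,3}:  v_{0} + v_{3} = v_{6} — sig = ⟨2 | 1⟩
  • {0,6}:  v_{0} + v_{6} = v_{4} — sig = ⟨2 | 1⟩
  • {1,4}:  v_{1} + v_{4} = v_{6} — sig = ⟨2 | 1⟩
  • {1,6}:  v_{1} + v_{6} = v_{3} — sig = ⟨2 | 1⟩
  • {3,5}:  v_{3} + v_{5} = v_{0} — sig = ⟨2 | 1⟩
  • {4,6}:  v_{4} + v_{6} = v_{2} — sig = ⟨2 | 1⟩
  • {2,5}:  v_{2} + v_{5} = 2·v_{0} + v_{4} — sig = ⟨2 | 1 2⟩
  • {0,2}:  v_{0} + v_{2} = 2·v_{4} — sig = ⟨2 | 2⟩
  • {1,2}:  v_{1} + v_{2} = 2·v_{6} — sig = ⟨2 | 2⟩
  • {3,4}:  v_{3} + v_{4} = 2·v_{6} — sig = ⟨2 | 2⟩
  • {5,6}:  v_{5} + v_{6} = 2·v_{0} — sig = ⟨2 | 2⟩
  • {2,3}:  v_{2} + v_{3} = 3·v_{6} — sig = ⟨2 | 3⟩
  • {4,5}:  v_{4} + v_{5} = 3·v_{0} — sig = ⟨2 | 3⟩

so the primitive-relation signature multiset is
    ⟨2 | 0⟩
    ⟨2 | 1⟩
    ⟨2 | 1⟩
    ⟨2 | 1⟩
    ⟨2 | 1⟩
    ⟨2 | 1⟩
    ⟨2 | 1⟩
    ⟨2 | 1 2⟩
    ⟨2 | 2⟩
    ⟨2 | 2⟩
    ⟨2 | 2⟩
    ⟨2 | 2⟩
    ⟨2 | 3⟩
    ⟨2 | 3⟩


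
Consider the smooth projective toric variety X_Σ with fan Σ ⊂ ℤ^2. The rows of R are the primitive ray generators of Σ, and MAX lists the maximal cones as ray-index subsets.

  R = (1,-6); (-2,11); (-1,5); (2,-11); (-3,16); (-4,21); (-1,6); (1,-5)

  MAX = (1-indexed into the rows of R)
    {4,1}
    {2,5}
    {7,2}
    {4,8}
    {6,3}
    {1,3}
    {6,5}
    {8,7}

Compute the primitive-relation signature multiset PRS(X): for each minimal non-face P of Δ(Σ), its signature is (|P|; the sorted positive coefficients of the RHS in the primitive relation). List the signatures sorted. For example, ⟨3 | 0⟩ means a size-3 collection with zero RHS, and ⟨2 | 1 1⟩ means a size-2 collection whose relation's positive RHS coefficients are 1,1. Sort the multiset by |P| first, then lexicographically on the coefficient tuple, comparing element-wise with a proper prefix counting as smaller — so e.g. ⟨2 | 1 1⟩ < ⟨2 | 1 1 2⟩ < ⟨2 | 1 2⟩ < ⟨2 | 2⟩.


20 collections generate NE(X_Σ); each relation:

  P={1,7}:  v_{1} + v_{7} = 0 ; sig = ⟨2 | 0⟩
  P={2,4}:  v_{2} + v_{4} = 0 ; sig = ⟨2 | 0⟩
  P={3,8}:  v_{3} + v_{8} = 0 ; sig = ⟨2 | 0⟩
  P={1,2}:  v_{1} + v_{2} = v_{3} ; sig = ⟨2 | 1⟩
  P={1,8}:  v_{1} + v_{8} = v_{4} ; sig = ⟨2 | 1⟩
  P={2,3}:  v_{2} + v_{3} = v_{5} ; sig = ⟨2 | 1⟩
  P={2,8}:  v_{2} + v_{8} = v_{7} ; sig = ⟨2 | 1⟩
  P={3,4}:  v_{3} + v_{4} = v_{1} ; sig = ⟨2 | 1⟩
  P={3,5}:  v_{3} + v_{5} = v_{6} ; sig = ⟨2 | 1⟩
  P={3,7}:  v_{3} + v_{7} = v_{2} ; sig = ⟨2 | 1⟩
  P={4,5}:  v_{4} + v_{5} = v_{3} ; sig = ⟨2 | 1⟩
  P={4,7}:  v_{4} + v_{7} = v_{8} ; sig = ⟨2 | 1⟩
  P={5,8}:  v_{5} + v_{8} = v_{2} ; sig = ⟨2 | 1⟩
  P={6,8}:  v_{6} + v_{8} = v_{5} ; sig = ⟨2 | 1⟩
  P={6,7}:  v_{6} + v_{7} = v_{2} + v_{5} ; sig = ⟨2 | 1 1⟩
  P={1,5}:  v_{1} + v_{5} = 2·v_{3} ; sig = ⟨2 | 2⟩
  P={2,6}:  v_{2} + v_{6} = 2·v_{5} ; sig = ⟨2 | 2⟩
  P={4,6}:  v_{4} + v_{6} = 2·v_{3} ; sig = ⟨2 | 2⟩
  P={5,7}:  v_{5} + v_{7} = 2·v_{2} ; sig = ⟨2 | 2⟩
  P={1,6}:  v_{1} + v_{6} = 3·v_{3} ; sig = ⟨2 | 3⟩

Signatures (|P|; sorted positive RHS coefficients), sorted:
[⟨2 | 0⟩, ⟨2 | 0⟩, ⟨2 | 0⟩, ⟨2 | 1⟩, ⟨2 | 1⟩, ⟨2 | 1⟩, ⟨2 | 1⟩, ⟨2 | 1⟩, ⟨2 | 1⟩, ⟨2 | 1⟩, ⟨2 | 1⟩, ⟨2 | 1⟩, ⟨2 | 1⟩, ⟨2 | 1⟩, ⟨2 | 1 1⟩, ⟨2 | 2⟩, ⟨2 | 2⟩, ⟨2 | 2⟩, ⟨2 | 2⟩, ⟨2 | 3⟩]


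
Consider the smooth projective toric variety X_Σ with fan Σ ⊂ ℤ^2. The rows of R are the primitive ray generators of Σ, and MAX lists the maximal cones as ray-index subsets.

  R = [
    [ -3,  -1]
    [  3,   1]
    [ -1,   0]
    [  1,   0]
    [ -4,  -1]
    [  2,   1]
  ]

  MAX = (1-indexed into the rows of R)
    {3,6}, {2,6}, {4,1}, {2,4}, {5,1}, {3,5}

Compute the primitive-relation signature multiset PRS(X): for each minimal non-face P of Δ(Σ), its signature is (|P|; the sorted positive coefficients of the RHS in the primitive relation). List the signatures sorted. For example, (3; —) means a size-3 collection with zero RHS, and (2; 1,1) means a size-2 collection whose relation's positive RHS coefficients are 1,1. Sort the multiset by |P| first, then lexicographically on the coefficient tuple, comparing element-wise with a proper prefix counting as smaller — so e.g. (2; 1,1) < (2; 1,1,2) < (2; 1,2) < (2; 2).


9 minimal non-faces of Δ(Σ) (on 6 rays):

  {1,2}:  v_{1} + v_{2} = 0  so sig = (2; —)
  {3,4}:  v_{3} + v_{4} = 0  so sig = (2; —)
  {1,3}:  v_{1} + v_{3} = v_{5}  so sig = (2; 1)
  {1,6}:  v_{1} + v_{6} = v_{3}  so sig = (2; 1)
  {2,3}:  v_{2} + v_{3} = v_{6}  so sig = (2; 1)
  {2,5}:  v_{2} + v_{5} = v_{3}  so sig = (2; 1)
  {4,5}:  v_{4} + v_{5} = v_{1}  so sig = (2; 1)
  {4,6}:  v_{4} + v_{6} = v_{2}  so sig = (2; 1)
  {5,6}:  v_{5} + v_{6} = 2·v_{3}  so sig = (2; 2)

Hence PRS(X_Σ) =
{ (2; —) ×2,  (2; 1) ×6,  (2; 2) }


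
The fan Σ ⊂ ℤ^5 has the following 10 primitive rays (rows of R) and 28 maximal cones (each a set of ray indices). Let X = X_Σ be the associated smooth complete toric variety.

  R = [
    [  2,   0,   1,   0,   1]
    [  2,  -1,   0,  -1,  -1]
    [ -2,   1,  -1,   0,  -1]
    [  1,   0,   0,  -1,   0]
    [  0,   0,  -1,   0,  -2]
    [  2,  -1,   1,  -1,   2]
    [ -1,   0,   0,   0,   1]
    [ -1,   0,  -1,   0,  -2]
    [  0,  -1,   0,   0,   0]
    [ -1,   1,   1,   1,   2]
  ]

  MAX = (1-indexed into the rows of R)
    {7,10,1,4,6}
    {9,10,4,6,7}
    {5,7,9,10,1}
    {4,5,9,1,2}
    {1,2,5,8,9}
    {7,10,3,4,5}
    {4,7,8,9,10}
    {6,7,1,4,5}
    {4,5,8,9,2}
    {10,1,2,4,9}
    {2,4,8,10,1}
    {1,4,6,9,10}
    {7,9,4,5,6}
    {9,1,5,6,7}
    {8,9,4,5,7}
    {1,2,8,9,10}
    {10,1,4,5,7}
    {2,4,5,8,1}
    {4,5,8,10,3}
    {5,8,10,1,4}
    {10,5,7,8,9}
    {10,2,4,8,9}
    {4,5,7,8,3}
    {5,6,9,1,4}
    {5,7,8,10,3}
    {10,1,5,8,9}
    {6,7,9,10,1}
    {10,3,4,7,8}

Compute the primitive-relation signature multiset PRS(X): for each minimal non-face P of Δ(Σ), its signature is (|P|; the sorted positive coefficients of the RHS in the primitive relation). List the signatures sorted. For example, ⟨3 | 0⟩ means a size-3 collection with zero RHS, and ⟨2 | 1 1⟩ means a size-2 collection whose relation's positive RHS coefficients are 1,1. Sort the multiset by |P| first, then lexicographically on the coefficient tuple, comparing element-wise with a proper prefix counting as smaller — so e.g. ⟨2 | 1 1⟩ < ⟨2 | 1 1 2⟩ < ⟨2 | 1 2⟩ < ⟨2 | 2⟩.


Σ has 14 primitive collections:

  • {2,3}:  v_{2} + v_{3} = v_{4} + v_{8}  ⟹  sig = ⟨2 | 1 1⟩
  • {2,7}:  v_{2} + v_{7} = v_{4} + v_{9}  ⟹  sig = ⟨2 | 1 1⟩
  • {3,6}:  v_{3} + v_{6} = v_{4} + v_{7}  ⟹  sig = ⟨2 | 1 1⟩
  • {3,9}:  v_{3} + v_{9} = v_{7} + v_{8}  ⟹  sig = ⟨2 | 1 1⟩
  • {6,8}:  v_{6} + v_{8} = v_{4} + v_{9}  ⟹  sig = ⟨2 | 1 1⟩
  • {1,3}:  v_{1} + v_{3} = v_{4} + v_{5} + v_{10}  ⟹  sig = ⟨2 | 1 1 1⟩
  • {2,6}:  v_{2} + v_{6} = v_{1} + 2·v_{4} + 2·v_{9}  ⟹  sig = ⟨2 | 1 2 2⟩
  • {1,7,8}:  v_{1} + v_{7} + v_{8} = 0  ⟹  sig = ⟨3 | 0⟩
  • {2,5,10}:  v_{2} + v_{5} + v_{10} = v_{1} + v_{8}  ⟹  sig = ⟨3 | 1 1⟩
  • {5,6,10}:  v_{5} + v_{6} + v_{10} = v_{1} + v_{7}  ⟹  sig = ⟨3 | 1 1⟩
  • {4,5,9,10}:  v_{4} + v_{5} + v_{9} + v_{10} = 0  ⟹  sig = ⟨4 | 0⟩
  • {1,4,7,9}:  v_{1} + v_{4} + v_{7} + v_{9} = v_{6}  ⟹  sig = ⟨4 | 1⟩
  • {1,4,8,9}:  v_{1} + v_{4} + v_{8} + v_{9} = v_{2}  ⟹  sig = ⟨4 | 1⟩
  • {4,5,7,8,10}:  v_{4} + v_{5} + v_{7} + v_{8} + v_{10} = v_{3}  ⟹  sig = ⟨5 | 1⟩

so the primitive-relation signature multiset is
    |P|=2: 7 collections, coeffs (1,1), (1,1), (1,1), (1,1), (1,1), (1,1,1), (1,2,2)
    |P|=3: 3 collections, coeffs (), (1,1), (1,1)
    |P|=4: 3 collections, coeffs (), (1), (1)
    |P|=5: 1 collection, coeffs (1)
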